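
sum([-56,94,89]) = (-56) + 94 + 89
= 127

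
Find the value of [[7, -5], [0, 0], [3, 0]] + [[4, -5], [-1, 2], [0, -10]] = [[11, -10], [-1, 2], [3, -10]]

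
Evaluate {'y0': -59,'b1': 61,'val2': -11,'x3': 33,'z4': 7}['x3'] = 33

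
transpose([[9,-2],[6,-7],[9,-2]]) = [[9, 6, 9], [-2, -7, -2]]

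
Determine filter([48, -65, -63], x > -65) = keep x where x > -65: 48✓, -65✗, -63✓
= [48, -63]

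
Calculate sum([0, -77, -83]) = 0 + (-77) + (-83)
= -160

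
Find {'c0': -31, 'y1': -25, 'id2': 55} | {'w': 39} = {'c0': -31, 'y1': -25, 'id2': 55, 'w': 39}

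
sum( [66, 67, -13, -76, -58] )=66 + 67 + (-13) + (-76) + (-58)
= -14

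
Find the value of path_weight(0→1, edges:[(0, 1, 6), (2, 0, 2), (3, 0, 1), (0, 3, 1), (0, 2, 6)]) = w(0→1)=6
= 6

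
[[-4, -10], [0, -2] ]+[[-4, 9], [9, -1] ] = [[-8, -1], [9, -3]]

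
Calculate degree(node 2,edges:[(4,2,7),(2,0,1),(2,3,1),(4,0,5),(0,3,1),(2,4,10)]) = incident: (4,2), (2,0), (2,3), (2,4)
= 4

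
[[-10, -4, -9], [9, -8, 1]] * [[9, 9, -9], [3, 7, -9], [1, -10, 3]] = [[-111, -28, 99], [58, 15, -6]]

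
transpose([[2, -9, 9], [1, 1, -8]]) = [[2, 1], [-9, 1], [9, -8]]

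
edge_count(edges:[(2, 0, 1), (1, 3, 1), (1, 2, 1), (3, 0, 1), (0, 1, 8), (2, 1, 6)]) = 6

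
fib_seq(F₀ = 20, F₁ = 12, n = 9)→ [20, 12, 32, 44, 76, 120, 196, 316, 512]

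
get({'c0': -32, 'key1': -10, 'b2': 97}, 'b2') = 97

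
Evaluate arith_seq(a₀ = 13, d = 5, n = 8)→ a_0 = 13 + 0*5 = 13
a_1 = 13 + 1*5 = 18
a_2 = 13 + 2*5 = 23
...
= [13, 18, 23, 28, 33, 38, 43, 48]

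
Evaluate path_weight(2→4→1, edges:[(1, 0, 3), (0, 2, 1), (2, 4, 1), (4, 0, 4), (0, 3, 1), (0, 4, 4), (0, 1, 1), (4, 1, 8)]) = 9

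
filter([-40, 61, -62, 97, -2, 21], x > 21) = keep x where x > 21: -40✗, 61✓, -62✗, 97✓, -2✗, 21✗
= [61, 97]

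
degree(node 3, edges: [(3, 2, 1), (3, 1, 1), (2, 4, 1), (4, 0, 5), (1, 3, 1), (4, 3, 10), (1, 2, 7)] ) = 4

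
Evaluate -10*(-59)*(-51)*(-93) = 2798370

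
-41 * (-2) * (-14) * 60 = -68880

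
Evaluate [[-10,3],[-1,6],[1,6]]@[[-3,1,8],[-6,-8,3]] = [[12, -34, -71], [-33, -49, 10], [-39, -47, 26]]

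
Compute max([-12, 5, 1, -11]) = 5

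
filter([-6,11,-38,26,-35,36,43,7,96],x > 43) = keep x where x > 43: -6✗, 11✗, -38✗, 26✗, -35✗, 36✗, 43✗, 7✗, 96✓
= [96]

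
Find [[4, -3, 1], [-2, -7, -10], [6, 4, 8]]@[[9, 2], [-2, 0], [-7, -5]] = [[35, 3], [66, 46], [-10, -28]]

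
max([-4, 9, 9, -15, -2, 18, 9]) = 18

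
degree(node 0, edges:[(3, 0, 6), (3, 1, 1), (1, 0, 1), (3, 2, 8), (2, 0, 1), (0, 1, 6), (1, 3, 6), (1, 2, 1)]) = incident: (3,0), (1,0), (2,0), (0,1)
= 4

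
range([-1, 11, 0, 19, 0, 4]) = 20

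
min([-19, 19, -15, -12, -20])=-20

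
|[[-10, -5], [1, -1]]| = 15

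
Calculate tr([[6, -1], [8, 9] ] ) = 15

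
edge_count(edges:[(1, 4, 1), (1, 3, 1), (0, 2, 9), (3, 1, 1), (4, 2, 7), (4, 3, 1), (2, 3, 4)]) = 7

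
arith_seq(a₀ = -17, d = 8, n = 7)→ a_0 = -17 + 0*8 = -17
a_1 = -17 + 1*8 = -9
a_2 = -17 + 2*8 = -1
...
= [-17, -9, -1, 7, 15, 23, 31]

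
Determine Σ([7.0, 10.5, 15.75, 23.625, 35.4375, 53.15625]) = 145.46875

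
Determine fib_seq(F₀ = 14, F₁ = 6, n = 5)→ [14, 6, 20, 26, 46]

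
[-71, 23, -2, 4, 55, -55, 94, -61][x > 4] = keep x where x > 4: -71✗, 23✓, -2✗, 4✗, 55✓, -55✗, 94✓, -61✗
= [23, 55, 94]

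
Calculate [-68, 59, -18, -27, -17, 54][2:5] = [-18, -27, -17]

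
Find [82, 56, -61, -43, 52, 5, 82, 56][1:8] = [56, -61, -43, 52, 5, 82, 56]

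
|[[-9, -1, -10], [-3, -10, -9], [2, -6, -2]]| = -50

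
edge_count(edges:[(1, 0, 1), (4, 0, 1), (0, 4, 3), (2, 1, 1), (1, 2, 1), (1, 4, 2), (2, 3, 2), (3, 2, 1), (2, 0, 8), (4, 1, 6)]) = 10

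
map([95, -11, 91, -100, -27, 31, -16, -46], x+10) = [105, -1, 101, -90, -17, 41, -6, -36]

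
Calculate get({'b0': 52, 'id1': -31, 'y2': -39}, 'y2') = -39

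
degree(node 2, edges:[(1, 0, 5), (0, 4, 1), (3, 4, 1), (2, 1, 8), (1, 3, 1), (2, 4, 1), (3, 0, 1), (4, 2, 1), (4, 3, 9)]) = incident: (2,1), (2,4), (4,2)
= 3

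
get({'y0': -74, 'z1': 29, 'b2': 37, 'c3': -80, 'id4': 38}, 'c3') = -80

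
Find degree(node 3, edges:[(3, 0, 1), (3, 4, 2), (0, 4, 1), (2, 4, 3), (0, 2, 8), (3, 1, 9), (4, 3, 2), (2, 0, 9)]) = incident: (3,0), (3,4), (3,1), (4,3)
= 4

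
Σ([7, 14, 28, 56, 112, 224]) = 7 + 14 + 28 + 56 + 112 + 224
= 441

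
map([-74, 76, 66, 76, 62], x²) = [5476, 5776, 4356, 5776, 3844]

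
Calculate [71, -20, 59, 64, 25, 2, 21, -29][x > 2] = [71, 59, 64, 25, 21]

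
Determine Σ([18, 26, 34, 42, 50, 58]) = 228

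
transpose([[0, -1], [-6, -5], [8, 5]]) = [[0, -6, 8], [-1, -5, 5]]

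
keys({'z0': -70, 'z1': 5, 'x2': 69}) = ['z0', 'z1', 'x2']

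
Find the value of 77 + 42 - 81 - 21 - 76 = -59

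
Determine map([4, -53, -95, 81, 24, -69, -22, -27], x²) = (4)²=16, (-53)²=2809, (-95)²=9025, (81)²=6561, (24)²=576, (-69)²=4761, (-22)²=484, (-27)²=729
= [16, 2809, 9025, 6561, 576, 4761, 484, 729]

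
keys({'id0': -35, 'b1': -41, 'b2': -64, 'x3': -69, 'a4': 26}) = ['id0', 'b1', 'b2', 'x3', 'a4']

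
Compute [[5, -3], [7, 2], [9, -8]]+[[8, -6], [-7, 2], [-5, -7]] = [[13, -9], [0, 4], [4, -15]]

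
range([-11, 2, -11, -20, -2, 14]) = 34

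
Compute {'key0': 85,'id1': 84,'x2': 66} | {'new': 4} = {'key0': 85, 'id1': 84, 'x2': 66, 'new': 4}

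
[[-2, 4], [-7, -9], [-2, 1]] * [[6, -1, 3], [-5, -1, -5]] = C[0][0] = (-2)*(6) + (4)*(-5) = -32
C[0][1] = (-2)*(-1) + (4)*(-1) = -2
C[0][2] = (-2)*(3) + (4)*(-5) = -26
C[1][0] = (-7)*(6) + (-9)*(-5) = 3
C[1][1] = (-7)*(-1) + (-9)*(-1) = 16
C[1][2] = (-7)*(3) + (-9)*(-5) = 24
... (3 more cells)
= [[-32, -2, -26], [3, 16, 24], [-17, 1, -11]]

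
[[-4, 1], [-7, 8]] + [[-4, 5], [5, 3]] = [[-8, 6], [-2, 11]]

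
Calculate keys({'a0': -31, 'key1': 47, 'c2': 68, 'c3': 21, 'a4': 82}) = ['a0', 'key1', 'c2', 'c3', 'a4']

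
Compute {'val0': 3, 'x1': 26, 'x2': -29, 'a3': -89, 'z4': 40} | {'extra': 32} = {'val0': 3, 'x1': 26, 'x2': -29, 'a3': -89, 'z4': 40, 'extra': 32}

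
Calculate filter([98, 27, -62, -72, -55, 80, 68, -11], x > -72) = [98, 27, -62, -55, 80, 68, -11]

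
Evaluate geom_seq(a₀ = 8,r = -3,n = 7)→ a_0 = 8*(-3)^0 = 8
a_1 = 8*(-3)^1 = -24
a_2 = 8*(-3)^2 = 72
...
= [8, -24, 72, -216, 648, -1944, 5832]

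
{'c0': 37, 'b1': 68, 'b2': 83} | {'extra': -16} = {'c0': 37, 'b1': 68, 'b2': 83, 'extra': -16}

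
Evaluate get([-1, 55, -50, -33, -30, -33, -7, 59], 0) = -1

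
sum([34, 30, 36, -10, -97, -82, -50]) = 34 + 30 + 36 + (-10) + (-97) + (-82) + (-50)
= -139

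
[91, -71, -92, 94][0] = 91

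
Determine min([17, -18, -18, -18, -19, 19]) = -19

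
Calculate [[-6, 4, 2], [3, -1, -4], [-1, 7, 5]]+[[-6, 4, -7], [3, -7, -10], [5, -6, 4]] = [[-12, 8, -5], [6, -8, -14], [4, 1, 9]]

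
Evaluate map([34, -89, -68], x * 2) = 34*2=68, -89*2=-178, -68*2=-136
= [68, -178, -136]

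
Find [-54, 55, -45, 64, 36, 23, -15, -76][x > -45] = [55, 64, 36, 23, -15]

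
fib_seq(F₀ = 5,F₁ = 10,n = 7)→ [5, 10, 15, 25, 40, 65, 105]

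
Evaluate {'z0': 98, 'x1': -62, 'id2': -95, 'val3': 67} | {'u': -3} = {'z0': 98, 'x1': -62, 'id2': -95, 'val3': 67, 'u': -3}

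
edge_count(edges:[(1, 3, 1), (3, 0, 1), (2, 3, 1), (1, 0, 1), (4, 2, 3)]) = 5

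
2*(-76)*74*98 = -1102304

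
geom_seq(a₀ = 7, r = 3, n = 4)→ a_0 = 7*3^0 = 7
a_1 = 7*3^1 = 21
a_2 = 7*3^2 = 63
...
= [7, 21, 63, 189]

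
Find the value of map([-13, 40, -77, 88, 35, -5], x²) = (-13)²=169, (40)²=1600, (-77)²=5929, (88)²=7744, (35)²=1225, (-5)²=25
= [169, 1600, 5929, 7744, 1225, 25]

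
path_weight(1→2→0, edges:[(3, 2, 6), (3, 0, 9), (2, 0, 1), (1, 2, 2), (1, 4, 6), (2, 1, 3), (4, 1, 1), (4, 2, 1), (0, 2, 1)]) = 3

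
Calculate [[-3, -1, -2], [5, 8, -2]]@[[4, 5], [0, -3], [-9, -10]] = C[0][0] = (-3)*(4) + (-1)*(0) + (-2)*(-9) = 6
C[0][1] = (-3)*(5) + (-1)*(-3) + (-2)*(-10) = 8
C[1][0] = (5)*(4) + (8)*(0) + (-2)*(-9) = 38
C[1][1] = (5)*(5) + (8)*(-3) + (-2)*(-10) = 21
= [[6, 8], [38, 21]]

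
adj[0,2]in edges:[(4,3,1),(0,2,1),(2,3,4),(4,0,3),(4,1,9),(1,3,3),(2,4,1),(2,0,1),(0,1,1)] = 1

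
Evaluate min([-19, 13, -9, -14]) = -19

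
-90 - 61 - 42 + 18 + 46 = -129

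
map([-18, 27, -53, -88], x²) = [324, 729, 2809, 7744]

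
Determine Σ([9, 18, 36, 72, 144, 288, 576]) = 1143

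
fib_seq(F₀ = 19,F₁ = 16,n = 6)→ F_2 = F_1 + F_0 = 35
F_3 = F_2 + F_1 = 51
F_4 = F_3 + F_2 = 86
...
= [19, 16, 35, 51, 86, 137]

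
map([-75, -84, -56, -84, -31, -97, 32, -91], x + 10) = [-65, -74, -46, -74, -21, -87, 42, -81]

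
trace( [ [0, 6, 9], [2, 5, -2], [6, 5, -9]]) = diagonal: 0 + 5 + (-9)
= -4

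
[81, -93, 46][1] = -93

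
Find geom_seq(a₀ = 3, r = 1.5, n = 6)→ [3.0, 4.5, 6.75, 10.125, 15.1875, 22.78125]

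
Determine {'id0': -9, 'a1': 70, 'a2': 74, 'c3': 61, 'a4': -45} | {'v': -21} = {'id0': -9, 'a1': 70, 'a2': 74, 'c3': 61, 'a4': -45, 'v': -21}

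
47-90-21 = -64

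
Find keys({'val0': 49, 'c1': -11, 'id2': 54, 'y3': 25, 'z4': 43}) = ['val0', 'c1', 'id2', 'y3', 'z4']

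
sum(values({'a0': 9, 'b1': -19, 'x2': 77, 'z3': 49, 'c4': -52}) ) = 64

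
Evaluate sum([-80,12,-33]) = (-80) + 12 + (-33)
= -101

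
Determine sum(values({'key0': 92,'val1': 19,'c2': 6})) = 117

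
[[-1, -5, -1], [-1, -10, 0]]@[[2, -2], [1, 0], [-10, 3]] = [[3, -1], [-12, 2]]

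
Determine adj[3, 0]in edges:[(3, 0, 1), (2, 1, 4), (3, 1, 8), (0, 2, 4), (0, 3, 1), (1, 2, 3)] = 1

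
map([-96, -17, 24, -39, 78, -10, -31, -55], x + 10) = -96+10=-86, -17+10=-7, 24+10=34, -39+10=-29, 78+10=88, -10+10=0, -31+10=-21, -55+10=-45
= [-86, -7, 34, -29, 88, 0, -21, -45]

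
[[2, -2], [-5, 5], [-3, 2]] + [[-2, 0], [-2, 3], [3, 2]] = [[0, -2], [-7, 8], [0, 4]]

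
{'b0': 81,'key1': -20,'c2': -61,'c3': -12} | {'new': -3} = {'b0': 81, 'key1': -20, 'c2': -61, 'c3': -12, 'new': -3}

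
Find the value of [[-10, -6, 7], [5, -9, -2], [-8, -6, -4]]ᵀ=[[-10, 5, -8], [-6, -9, -6], [7, -2, -4]]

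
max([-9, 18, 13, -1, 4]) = 18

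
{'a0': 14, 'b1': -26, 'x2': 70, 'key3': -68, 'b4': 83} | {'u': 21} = {'a0': 14, 'b1': -26, 'x2': 70, 'key3': -68, 'b4': 83, 'u': 21}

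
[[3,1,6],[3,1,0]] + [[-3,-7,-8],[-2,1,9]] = [[0, -6, -2], [1, 2, 9]]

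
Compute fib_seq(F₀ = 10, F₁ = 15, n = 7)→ F_2 = F_1 + F_0 = 25
F_3 = F_2 + F_1 = 40
F_4 = F_3 + F_2 = 65
...
= [10, 15, 25, 40, 65, 105, 170]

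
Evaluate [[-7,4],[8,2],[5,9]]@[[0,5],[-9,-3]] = [[-36, -47], [-18, 34], [-81, -2]]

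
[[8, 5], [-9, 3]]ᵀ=[[8, -9], [5, 3]]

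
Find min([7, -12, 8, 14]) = -12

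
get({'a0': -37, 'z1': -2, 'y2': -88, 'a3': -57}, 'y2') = -88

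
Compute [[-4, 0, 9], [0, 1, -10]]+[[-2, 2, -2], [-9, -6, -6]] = [[-6, 2, 7], [-9, -5, -16]]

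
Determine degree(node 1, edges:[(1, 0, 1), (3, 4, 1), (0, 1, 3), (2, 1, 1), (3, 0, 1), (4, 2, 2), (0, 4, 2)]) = 3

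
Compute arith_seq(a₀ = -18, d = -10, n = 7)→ a_0 = -18 + 0*-10 = -18
a_1 = -18 + 1*-10 = -28
a_2 = -18 + 2*-10 = -38
...
= [-18, -28, -38, -48, -58, -68, -78]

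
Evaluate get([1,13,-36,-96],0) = 1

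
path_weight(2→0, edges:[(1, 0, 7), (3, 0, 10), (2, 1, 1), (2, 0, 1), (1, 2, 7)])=1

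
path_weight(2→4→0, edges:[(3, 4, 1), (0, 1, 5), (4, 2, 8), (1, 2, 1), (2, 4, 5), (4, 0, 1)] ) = w(2→4)=5 + w(4→0)=1
= 6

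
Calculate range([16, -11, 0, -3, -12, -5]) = 28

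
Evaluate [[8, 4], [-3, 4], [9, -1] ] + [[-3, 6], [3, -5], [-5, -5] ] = [[5, 10], [0, -1], [4, -6]]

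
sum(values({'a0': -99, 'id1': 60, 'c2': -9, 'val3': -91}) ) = -139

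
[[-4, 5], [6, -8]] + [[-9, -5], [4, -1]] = [[-13, 0], [10, -9]]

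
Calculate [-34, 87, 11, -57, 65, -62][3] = -57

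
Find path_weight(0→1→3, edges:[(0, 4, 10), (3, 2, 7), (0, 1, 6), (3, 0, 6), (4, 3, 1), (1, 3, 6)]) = w(0→1)=6 + w(1→3)=6
= 12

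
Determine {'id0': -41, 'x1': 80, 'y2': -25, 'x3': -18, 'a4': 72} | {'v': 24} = {'id0': -41, 'x1': 80, 'y2': -25, 'x3': -18, 'a4': 72, 'v': 24}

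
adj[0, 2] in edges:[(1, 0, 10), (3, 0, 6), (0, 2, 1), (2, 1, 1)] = 1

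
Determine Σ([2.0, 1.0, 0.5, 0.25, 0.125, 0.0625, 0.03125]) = 3.96875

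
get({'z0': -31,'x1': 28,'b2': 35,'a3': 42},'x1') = 28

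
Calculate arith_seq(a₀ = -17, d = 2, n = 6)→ [-17, -15, -13, -11, -9, -7]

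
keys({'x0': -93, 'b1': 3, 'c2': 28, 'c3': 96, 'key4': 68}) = ['x0', 'b1', 'c2', 'c3', 'key4']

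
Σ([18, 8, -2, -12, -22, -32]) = 18 + 8 + (-2) + (-12) + (-22) + (-32)
= -42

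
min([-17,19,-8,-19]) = -19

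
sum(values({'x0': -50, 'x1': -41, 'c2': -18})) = (-50) + (-41) + (-18)
= -109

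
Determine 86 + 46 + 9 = 141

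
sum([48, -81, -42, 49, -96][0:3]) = slice → [48, -81, -42]
48 + (-81) + (-42)
= -75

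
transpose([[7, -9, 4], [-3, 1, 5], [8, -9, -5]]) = [[7, -3, 8], [-9, 1, -9], [4, 5, -5]]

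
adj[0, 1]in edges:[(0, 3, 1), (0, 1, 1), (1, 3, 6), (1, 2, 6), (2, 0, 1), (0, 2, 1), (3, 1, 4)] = 1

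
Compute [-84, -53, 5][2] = 5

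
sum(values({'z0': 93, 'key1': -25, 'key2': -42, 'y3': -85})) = -59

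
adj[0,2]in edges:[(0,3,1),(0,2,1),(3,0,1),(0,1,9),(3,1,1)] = 1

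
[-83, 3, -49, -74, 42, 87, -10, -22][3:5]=[-74, 42]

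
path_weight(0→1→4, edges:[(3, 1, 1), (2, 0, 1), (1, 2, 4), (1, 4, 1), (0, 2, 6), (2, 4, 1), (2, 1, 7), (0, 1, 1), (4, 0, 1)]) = 2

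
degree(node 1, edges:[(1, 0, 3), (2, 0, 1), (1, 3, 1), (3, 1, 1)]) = incident: (1,0), (1,3), (3,1)
= 3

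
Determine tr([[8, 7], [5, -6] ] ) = 2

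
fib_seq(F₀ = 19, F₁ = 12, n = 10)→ [19, 12, 31, 43, 74, 117, 191, 308, 499, 807]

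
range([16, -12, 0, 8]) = 28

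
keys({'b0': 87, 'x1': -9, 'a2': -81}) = ['b0', 'x1', 'a2']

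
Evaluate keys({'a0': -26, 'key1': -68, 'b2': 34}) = ['a0', 'key1', 'b2']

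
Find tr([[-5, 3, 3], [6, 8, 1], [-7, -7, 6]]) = 9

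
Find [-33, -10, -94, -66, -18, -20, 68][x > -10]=keep x where x > -10: -33✗, -10✗, -94✗, -66✗, -18✗, -20✗, 68✓
= [68]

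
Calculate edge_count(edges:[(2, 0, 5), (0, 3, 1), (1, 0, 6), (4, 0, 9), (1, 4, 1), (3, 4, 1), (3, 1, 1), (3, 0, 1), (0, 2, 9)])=9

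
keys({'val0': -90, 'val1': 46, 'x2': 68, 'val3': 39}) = ['val0', 'val1', 'x2', 'val3']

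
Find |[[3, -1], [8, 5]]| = (3)*(5) - (-1)*(8)
= 23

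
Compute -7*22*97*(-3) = 44814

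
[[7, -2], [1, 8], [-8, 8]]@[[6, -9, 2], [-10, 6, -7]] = C[0][0] = (7)*(6) + (-2)*(-10) = 62
C[0][1] = (7)*(-9) + (-2)*(6) = -75
C[0][2] = (7)*(2) + (-2)*(-7) = 28
C[1][0] = (1)*(6) + (8)*(-10) = -74
C[1][1] = (1)*(-9) + (8)*(6) = 39
C[1][2] = (1)*(2) + (8)*(-7) = -54
... (3 more cells)
= [[62, -75, 28], [-74, 39, -54], [-128, 120, -72]]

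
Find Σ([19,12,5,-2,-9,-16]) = 19 + 12 + 5 + (-2) + (-9) + (-16)
= 9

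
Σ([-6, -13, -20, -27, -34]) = -100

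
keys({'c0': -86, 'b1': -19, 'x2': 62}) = ['c0', 'b1', 'x2']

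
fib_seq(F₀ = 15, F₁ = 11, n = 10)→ [15, 11, 26, 37, 63, 100, 163, 263, 426, 689]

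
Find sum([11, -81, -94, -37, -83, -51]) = 11 + (-81) + (-94) + (-37) + (-83) + (-51)
= -335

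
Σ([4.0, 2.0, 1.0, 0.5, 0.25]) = 7.75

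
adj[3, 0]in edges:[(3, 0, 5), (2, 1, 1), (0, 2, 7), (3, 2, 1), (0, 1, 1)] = 5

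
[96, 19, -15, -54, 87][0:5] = [96, 19, -15, -54, 87]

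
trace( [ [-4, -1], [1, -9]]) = diagonal: (-4) + (-9)
= -13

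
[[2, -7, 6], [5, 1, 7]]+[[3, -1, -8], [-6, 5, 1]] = [[5, -8, -2], [-1, 6, 8]]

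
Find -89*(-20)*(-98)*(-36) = 6279840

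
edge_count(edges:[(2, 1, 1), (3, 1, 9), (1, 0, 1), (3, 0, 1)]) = 4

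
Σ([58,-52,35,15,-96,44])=4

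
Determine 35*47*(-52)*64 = -5474560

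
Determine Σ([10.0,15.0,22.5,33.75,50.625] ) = 10.0 + 15.0 + 22.5 + 33.75 + 50.625
= 131.875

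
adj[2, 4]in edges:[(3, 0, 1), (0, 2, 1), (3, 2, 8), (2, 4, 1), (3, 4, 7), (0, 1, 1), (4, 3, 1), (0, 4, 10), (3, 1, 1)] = 1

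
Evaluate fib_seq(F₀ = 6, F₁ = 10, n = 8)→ [6, 10, 16, 26, 42, 68, 110, 178]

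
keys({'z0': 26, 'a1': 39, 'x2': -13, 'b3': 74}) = ['z0', 'a1', 'x2', 'b3']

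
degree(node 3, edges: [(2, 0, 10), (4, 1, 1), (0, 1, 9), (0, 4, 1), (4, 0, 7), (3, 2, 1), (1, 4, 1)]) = incident: (3,2)
= 1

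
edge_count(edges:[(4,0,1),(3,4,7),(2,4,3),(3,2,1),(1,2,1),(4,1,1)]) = 6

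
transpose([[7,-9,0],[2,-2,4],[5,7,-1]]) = [[7, 2, 5], [-9, -2, 7], [0, 4, -1]]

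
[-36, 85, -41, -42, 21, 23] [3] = -42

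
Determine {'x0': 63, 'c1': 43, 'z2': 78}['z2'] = 78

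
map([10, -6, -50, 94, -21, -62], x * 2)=10*2=20, -6*2=-12, -50*2=-100, 94*2=188, -21*2=-42, -62*2=-124
= [20, -12, -100, 188, -42, -124]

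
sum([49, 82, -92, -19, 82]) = 49 + 82 + (-92) + (-19) + 82
= 102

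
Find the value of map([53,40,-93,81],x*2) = [106, 80, -186, 162]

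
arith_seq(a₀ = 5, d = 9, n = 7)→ a_0 = 5 + 0*9 = 5
a_1 = 5 + 1*9 = 14
a_2 = 5 + 2*9 = 23
...
= [5, 14, 23, 32, 41, 50, 59]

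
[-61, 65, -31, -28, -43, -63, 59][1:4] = [65, -31, -28]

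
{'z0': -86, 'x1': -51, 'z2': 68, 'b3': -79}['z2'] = 68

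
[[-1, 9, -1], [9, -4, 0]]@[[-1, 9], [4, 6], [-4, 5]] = [[41, 40], [-25, 57]]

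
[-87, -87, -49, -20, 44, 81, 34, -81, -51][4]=44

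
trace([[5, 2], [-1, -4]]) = diagonal: 5 + (-4)
= 1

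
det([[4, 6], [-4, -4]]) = 8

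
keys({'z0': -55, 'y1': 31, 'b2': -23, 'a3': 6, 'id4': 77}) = ['z0', 'y1', 'b2', 'a3', 'id4']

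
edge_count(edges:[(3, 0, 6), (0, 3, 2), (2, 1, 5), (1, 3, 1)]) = 4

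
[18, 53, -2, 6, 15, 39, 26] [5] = 39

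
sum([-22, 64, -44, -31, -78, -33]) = -144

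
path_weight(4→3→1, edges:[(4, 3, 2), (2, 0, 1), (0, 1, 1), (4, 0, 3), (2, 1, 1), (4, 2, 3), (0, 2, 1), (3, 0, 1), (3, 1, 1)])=3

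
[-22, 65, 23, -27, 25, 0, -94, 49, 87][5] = 0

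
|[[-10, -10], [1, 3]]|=-20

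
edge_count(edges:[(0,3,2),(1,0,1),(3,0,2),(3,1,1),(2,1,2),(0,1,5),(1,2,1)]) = 7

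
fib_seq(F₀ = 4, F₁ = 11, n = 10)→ [4, 11, 15, 26, 41, 67, 108, 175, 283, 458]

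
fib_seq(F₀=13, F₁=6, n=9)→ F_2 = F_1 + F_0 = 19
F_3 = F_2 + F_1 = 25
F_4 = F_3 + F_2 = 44
...
= [13, 6, 19, 25, 44, 69, 113, 182, 295]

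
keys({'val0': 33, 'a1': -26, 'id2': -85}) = ['val0', 'a1', 'id2']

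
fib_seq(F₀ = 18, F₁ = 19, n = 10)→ [18, 19, 37, 56, 93, 149, 242, 391, 633, 1024]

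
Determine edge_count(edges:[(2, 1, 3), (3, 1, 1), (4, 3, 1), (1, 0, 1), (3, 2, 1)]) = 5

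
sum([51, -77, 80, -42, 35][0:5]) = slice → [51, -77, 80, -42, 35]
51 + (-77) + 80 + (-42) + 35
= 47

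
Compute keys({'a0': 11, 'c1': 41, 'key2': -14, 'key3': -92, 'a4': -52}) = ['a0', 'c1', 'key2', 'key3', 'a4']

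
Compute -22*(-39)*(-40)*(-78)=2676960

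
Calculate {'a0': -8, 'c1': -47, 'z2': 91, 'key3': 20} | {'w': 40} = {'a0': -8, 'c1': -47, 'z2': 91, 'key3': 20, 'w': 40}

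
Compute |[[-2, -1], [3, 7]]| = -11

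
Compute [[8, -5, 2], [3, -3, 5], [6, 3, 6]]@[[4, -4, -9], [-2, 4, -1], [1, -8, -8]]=C[0][0] = (8)*(4) + (-5)*(-2) + (2)*(1) = 44
C[0][1] = (8)*(-4) + (-5)*(4) + (2)*(-8) = -68
C[0][2] = (8)*(-9) + (-5)*(-1) + (2)*(-8) = -83
C[1][0] = (3)*(4) + (-3)*(-2) + (5)*(1) = 23
C[1][1] = (3)*(-4) + (-3)*(4) + (5)*(-8) = -64
C[1][2] = (3)*(-9) + (-3)*(-1) + (5)*(-8) = -64
... (3 more cells)
= [[44, -68, -83], [23, -64, -64], [24, -60, -105]]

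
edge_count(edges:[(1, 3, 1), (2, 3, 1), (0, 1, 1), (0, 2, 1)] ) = 4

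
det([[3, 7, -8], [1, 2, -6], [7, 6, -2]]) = -120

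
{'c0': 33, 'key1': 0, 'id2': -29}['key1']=0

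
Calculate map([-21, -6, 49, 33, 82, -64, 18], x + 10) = [-11, 4, 59, 43, 92, -54, 28]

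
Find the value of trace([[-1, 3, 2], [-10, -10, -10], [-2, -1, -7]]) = -18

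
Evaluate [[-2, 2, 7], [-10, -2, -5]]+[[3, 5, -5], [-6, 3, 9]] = [[1, 7, 2], [-16, 1, 4]]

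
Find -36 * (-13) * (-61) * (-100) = 2854800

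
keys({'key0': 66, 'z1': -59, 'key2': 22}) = ['key0', 'z1', 'key2']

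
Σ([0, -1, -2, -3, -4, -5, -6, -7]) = -28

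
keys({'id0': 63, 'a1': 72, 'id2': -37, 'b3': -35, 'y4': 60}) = ['id0', 'a1', 'id2', 'b3', 'y4']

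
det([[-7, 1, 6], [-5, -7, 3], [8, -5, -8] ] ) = (1)*(-7)*det([[-7, 3], [-5, -8]]) + (-1)*(1)*det([[-5, 3], [8, -8]]) + (1)*(6)*det([[-5, -7], [8, -5]])
= -497 + -16 + 486
= -27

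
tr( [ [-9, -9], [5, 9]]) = 0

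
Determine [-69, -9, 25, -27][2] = 25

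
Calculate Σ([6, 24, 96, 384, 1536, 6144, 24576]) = 32766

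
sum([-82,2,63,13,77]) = 73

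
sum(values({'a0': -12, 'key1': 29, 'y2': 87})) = (-12) + 29 + 87
= 104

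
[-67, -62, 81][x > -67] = [-62, 81]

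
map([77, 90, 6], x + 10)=[87, 100, 16]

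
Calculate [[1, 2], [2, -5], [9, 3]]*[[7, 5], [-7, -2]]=C[0][0] = (1)*(7) + (2)*(-7) = -7
C[0][1] = (1)*(5) + (2)*(-2) = 1
C[1][0] = (2)*(7) + (-5)*(-7) = 49
C[1][1] = (2)*(5) + (-5)*(-2) = 20
C[2][0] = (9)*(7) + (3)*(-7) = 42
C[2][1] = (9)*(5) + (3)*(-2) = 39
= [[-7, 1], [49, 20], [42, 39]]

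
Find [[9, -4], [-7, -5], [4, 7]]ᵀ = [[9, -7, 4], [-4, -5, 7]]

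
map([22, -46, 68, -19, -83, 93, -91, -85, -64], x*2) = [44, -92, 136, -38, -166, 186, -182, -170, -128]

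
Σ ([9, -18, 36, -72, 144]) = 99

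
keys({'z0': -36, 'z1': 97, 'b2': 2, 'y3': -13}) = ['z0', 'z1', 'b2', 'y3']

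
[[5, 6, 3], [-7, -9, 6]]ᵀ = [[5, -7], [6, -9], [3, 6]]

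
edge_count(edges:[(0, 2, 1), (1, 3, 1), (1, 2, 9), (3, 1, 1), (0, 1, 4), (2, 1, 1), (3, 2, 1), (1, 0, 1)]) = 8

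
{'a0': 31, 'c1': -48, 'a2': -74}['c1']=-48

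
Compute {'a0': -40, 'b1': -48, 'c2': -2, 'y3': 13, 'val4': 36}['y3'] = 13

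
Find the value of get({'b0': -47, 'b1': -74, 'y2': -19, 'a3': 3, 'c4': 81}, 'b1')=-74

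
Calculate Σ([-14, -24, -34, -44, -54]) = (-14) + (-24) + (-34) + (-44) + (-54)
= -170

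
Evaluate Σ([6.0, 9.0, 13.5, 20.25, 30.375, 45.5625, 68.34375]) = 6.0 + 9.0 + 13.5 + 20.25 + 30.375 + 45.5625 + 68.34375
= 193.03125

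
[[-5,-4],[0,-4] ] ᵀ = [[-5, 0], [-4, -4]]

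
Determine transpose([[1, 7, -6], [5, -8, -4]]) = [[1, 5], [7, -8], [-6, -4]]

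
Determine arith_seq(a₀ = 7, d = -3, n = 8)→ a_0 = 7 + 0*-3 = 7
a_1 = 7 + 1*-3 = 4
a_2 = 7 + 2*-3 = 1
...
= [7, 4, 1, -2, -5, -8, -11, -14]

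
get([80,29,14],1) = 29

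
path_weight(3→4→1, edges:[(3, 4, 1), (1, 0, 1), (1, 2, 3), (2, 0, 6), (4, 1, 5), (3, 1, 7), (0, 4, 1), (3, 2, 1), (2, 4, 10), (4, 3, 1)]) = w(3→4)=1 + w(4→1)=5
= 6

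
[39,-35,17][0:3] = [39, -35, 17]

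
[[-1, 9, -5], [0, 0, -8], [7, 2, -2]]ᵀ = [[-1, 0, 7], [9, 0, 2], [-5, -8, -2]]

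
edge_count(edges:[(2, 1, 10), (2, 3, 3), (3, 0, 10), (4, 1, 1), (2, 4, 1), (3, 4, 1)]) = 6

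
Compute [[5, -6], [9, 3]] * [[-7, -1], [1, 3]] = [[-41, -23], [-60, 0]]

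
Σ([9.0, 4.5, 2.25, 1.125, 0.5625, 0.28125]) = 9.0 + 4.5 + 2.25 + 1.125 + 0.5625 + 0.28125
= 17.71875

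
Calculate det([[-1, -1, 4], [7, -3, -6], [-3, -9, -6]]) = -312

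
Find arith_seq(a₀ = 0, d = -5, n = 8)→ a_0 = 0 + 0*-5 = 0
a_1 = 0 + 1*-5 = -5
a_2 = 0 + 2*-5 = -10
...
= [0, -5, -10, -15, -20, -25, -30, -35]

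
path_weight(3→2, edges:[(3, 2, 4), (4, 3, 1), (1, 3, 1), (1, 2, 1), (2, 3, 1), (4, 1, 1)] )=w(3→2)=4
= 4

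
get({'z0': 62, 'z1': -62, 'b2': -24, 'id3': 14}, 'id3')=14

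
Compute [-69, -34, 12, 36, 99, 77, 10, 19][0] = -69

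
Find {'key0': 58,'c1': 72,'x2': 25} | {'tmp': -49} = {'key0': 58, 'c1': 72, 'x2': 25, 'tmp': -49}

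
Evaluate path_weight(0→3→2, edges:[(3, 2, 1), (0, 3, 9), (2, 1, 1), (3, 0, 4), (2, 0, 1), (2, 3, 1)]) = w(0→3)=9 + w(3→2)=1
= 10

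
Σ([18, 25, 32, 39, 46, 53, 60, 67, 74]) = 18 + 25 + 32 + 39 + 46 + 53 + 60 + 67 + 74
= 414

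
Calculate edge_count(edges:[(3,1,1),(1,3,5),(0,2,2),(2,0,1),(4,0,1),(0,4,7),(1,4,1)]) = 7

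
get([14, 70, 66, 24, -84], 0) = 14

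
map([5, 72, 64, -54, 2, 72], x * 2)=5*2=10, 72*2=144, 64*2=128, -54*2=-108, 2*2=4, 72*2=144
= [10, 144, 128, -108, 4, 144]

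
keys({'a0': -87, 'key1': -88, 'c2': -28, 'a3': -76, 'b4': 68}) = ['a0', 'key1', 'c2', 'a3', 'b4']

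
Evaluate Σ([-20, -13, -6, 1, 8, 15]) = (-20) + (-13) + (-6) + 1 + 8 + 15
= -15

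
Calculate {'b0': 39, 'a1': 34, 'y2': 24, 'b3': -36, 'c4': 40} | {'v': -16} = {'b0': 39, 'a1': 34, 'y2': 24, 'b3': -36, 'c4': 40, 'v': -16}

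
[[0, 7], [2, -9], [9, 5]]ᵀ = [[0, 2, 9], [7, -9, 5]]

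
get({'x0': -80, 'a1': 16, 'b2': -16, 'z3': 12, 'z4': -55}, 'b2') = -16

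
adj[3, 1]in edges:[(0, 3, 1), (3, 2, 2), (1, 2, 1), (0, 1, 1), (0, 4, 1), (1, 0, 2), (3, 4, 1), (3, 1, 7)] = 7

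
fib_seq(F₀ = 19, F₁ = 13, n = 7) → [19, 13, 32, 45, 77, 122, 199]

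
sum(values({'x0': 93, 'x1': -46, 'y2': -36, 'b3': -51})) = 93 + (-46) + (-36) + (-51)
= -40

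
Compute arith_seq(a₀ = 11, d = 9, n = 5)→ [11, 20, 29, 38, 47]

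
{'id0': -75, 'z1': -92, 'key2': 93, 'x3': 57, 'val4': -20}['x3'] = 57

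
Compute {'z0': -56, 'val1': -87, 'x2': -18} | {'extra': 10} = {'z0': -56, 'val1': -87, 'x2': -18, 'extra': 10}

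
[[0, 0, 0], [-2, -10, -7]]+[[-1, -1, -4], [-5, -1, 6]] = [[-1, -1, -4], [-7, -11, -1]]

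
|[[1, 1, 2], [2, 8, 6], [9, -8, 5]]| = (1)*(1)*det([[8, 6], [-8, 5]]) + (-1)*(1)*det([[2, 6], [9, 5]]) + (1)*(2)*det([[2, 8], [9, -8]])
= 88 + 44 + -176
= -44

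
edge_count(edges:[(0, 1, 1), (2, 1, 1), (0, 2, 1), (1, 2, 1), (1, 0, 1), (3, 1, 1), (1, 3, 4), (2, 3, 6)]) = 8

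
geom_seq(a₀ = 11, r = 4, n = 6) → [11, 44, 176, 704, 2816, 11264]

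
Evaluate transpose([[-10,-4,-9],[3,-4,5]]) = [[-10, 3], [-4, -4], [-9, 5]]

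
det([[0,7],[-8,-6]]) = (0)*(-6) - (7)*(-8)
= 56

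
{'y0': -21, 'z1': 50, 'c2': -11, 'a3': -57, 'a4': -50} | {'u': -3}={'y0': -21, 'z1': 50, 'c2': -11, 'a3': -57, 'a4': -50, 'u': -3}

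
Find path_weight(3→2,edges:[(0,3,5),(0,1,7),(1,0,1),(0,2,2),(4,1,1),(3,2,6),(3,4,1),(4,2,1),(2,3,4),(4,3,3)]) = 6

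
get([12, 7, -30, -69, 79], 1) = 7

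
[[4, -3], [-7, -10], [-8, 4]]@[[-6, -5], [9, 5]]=[[-51, -35], [-48, -15], [84, 60]]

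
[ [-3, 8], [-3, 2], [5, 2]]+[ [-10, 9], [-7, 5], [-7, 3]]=[[-13, 17], [-10, 7], [-2, 5]]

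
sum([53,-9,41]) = 85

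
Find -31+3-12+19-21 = -42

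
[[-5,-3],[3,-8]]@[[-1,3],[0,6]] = C[0][0] = (-5)*(-1) + (-3)*(0) = 5
C[0][1] = (-5)*(3) + (-3)*(6) = -33
C[1][0] = (3)*(-1) + (-8)*(0) = -3
C[1][1] = (3)*(3) + (-8)*(6) = -39
= [[5, -33], [-3, -39]]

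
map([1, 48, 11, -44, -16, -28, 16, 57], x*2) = 1*2=2, 48*2=96, 11*2=22, -44*2=-88, -16*2=-32, -28*2=-56, 16*2=32, 57*2=114
= [2, 96, 22, -88, -32, -56, 32, 114]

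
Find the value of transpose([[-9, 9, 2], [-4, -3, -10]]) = [[-9, -4], [9, -3], [2, -10]]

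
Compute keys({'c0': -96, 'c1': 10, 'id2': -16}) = ['c0', 'c1', 'id2']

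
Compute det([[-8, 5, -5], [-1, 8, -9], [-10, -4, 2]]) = (1)*(-8)*det([[8, -9], [-4, 2]]) + (-1)*(5)*det([[-1, -9], [-10, 2]]) + (1)*(-5)*det([[-1, 8], [-10, -4]])
= 160 + 460 + -420
= 200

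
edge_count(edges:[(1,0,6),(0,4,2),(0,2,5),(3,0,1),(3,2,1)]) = 5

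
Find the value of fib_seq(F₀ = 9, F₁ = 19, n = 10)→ F_2 = F_1 + F_0 = 28
F_3 = F_2 + F_1 = 47
F_4 = F_3 + F_2 = 75
...
= [9, 19, 28, 47, 75, 122, 197, 319, 516, 835]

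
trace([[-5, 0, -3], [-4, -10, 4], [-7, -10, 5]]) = -10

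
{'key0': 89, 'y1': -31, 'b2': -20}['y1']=-31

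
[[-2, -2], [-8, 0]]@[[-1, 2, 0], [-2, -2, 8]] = C[0][0] = (-2)*(-1) + (-2)*(-2) = 6
C[0][1] = (-2)*(2) + (-2)*(-2) = 0
C[0][2] = (-2)*(0) + (-2)*(8) = -16
C[1][0] = (-8)*(-1) + (0)*(-2) = 8
C[1][1] = (-8)*(2) + (0)*(-2) = -16
C[1][2] = (-8)*(0) + (0)*(8) = 0
= [[6, 0, -16], [8, -16, 0]]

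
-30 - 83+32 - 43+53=-71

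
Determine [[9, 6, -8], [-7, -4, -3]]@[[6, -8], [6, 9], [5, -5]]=C[0][0] = (9)*(6) + (6)*(6) + (-8)*(5) = 50
C[0][1] = (9)*(-8) + (6)*(9) + (-8)*(-5) = 22
C[1][0] = (-7)*(6) + (-4)*(6) + (-3)*(5) = -81
C[1][1] = (-7)*(-8) + (-4)*(9) + (-3)*(-5) = 35
= [[50, 22], [-81, 35]]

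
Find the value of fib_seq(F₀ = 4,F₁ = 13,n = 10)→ F_2 = F_1 + F_0 = 17
F_3 = F_2 + F_1 = 30
F_4 = F_3 + F_2 = 47
...
= [4, 13, 17, 30, 47, 77, 124, 201, 325, 526]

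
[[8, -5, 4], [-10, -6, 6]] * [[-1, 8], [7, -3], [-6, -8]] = [[-67, 47], [-68, -110]]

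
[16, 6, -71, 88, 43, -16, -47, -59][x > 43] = keep x where x > 43: 16✗, 6✗, -71✗, 88✓, 43✗, -16✗, -47✗, -59✗
= [88]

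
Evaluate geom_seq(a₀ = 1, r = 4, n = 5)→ [1, 4, 16, 64, 256]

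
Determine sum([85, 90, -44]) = 131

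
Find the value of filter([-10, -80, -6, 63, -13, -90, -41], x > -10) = [-6, 63]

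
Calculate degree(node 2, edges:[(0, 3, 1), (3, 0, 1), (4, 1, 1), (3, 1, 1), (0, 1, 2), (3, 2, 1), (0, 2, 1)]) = incident: (3,2), (0,2)
= 2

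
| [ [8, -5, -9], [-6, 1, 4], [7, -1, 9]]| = -297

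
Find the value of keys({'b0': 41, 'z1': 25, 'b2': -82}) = ['b0', 'z1', 'b2']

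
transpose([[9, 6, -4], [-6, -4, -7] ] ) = [[9, -6], [6, -4], [-4, -7]]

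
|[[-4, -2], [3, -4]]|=22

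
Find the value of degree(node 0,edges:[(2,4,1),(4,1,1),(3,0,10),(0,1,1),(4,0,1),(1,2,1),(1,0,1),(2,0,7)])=5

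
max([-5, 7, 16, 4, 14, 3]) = 16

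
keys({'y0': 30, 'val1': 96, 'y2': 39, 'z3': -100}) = ['y0', 'val1', 'y2', 'z3']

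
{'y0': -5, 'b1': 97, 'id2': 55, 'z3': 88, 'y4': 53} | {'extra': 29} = {'y0': -5, 'b1': 97, 'id2': 55, 'z3': 88, 'y4': 53, 'extra': 29}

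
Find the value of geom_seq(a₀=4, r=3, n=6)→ [4, 12, 36, 108, 324, 972]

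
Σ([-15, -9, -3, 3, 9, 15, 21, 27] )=(-15) + (-9) + (-3) + 3 + 9 + 15 + 21 + 27
= 48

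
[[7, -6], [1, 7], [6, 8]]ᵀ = [[7, 1, 6], [-6, 7, 8]]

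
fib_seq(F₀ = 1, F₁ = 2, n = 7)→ [1, 2, 3, 5, 8, 13, 21]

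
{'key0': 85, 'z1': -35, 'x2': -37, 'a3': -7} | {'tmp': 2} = {'key0': 85, 'z1': -35, 'x2': -37, 'a3': -7, 'tmp': 2}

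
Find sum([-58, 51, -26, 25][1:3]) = slice → [51, -26]
51 + (-26)
= 25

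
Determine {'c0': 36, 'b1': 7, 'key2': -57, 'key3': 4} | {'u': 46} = {'c0': 36, 'b1': 7, 'key2': -57, 'key3': 4, 'u': 46}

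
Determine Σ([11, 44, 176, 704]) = 935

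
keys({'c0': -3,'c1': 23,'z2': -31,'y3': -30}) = ['c0', 'c1', 'z2', 'y3']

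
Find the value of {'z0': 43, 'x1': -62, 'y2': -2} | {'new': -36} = {'z0': 43, 'x1': -62, 'y2': -2, 'new': -36}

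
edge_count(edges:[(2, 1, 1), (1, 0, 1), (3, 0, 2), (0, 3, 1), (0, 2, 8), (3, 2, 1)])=6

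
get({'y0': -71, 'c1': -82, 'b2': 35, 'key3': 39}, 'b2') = 35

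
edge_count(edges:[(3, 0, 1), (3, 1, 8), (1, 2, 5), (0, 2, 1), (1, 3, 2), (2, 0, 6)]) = 6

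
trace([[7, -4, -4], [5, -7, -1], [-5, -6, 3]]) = 3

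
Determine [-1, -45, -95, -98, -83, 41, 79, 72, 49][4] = -83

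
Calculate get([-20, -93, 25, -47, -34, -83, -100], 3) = -47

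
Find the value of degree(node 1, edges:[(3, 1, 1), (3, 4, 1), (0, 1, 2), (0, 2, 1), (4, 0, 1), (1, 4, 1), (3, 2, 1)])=3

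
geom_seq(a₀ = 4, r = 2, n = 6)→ a_0 = 4*2^0 = 4
a_1 = 4*2^1 = 8
a_2 = 4*2^2 = 16
...
= [4, 8, 16, 32, 64, 128]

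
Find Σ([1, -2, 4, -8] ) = 1 + -2 + 4 + -8
= -5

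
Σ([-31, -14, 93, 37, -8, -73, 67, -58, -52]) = -39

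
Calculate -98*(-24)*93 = 218736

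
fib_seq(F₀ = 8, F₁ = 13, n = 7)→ [8, 13, 21, 34, 55, 89, 144]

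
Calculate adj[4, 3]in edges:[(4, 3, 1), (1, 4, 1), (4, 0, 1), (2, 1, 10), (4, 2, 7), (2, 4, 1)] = 1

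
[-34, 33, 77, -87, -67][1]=33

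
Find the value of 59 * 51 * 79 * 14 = 3327954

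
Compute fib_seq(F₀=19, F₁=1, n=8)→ [19, 1, 20, 21, 41, 62, 103, 165]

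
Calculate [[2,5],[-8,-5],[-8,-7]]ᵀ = [[2, -8, -8], [5, -5, -7]]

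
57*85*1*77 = 373065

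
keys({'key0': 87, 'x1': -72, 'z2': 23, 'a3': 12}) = ['key0', 'x1', 'z2', 'a3']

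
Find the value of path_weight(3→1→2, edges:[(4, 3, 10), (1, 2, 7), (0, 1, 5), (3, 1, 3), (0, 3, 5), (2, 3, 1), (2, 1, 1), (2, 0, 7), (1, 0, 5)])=10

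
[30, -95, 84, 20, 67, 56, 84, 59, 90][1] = -95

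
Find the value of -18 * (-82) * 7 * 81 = 836892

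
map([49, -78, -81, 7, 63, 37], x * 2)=[98, -156, -162, 14, 126, 74]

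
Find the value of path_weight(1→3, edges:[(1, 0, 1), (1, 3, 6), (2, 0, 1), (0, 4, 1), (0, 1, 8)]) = w(1→3)=6
= 6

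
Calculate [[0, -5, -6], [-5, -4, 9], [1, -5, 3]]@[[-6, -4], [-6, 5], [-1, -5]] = [[36, 5], [45, -45], [21, -44]]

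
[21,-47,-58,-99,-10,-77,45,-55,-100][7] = -55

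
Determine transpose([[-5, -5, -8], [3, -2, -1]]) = [[-5, 3], [-5, -2], [-8, -1]]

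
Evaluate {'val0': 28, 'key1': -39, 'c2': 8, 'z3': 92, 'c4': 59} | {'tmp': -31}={'val0': 28, 'key1': -39, 'c2': 8, 'z3': 92, 'c4': 59, 'tmp': -31}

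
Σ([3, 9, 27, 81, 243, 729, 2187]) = 3 + 9 + 27 + 81 + 243 + 729 + 2187
= 3279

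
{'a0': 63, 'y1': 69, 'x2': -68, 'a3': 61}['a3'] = 61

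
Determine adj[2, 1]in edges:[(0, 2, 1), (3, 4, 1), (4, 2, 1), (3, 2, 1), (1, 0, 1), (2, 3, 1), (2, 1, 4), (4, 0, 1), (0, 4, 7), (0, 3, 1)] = 4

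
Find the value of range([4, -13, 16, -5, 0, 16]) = 29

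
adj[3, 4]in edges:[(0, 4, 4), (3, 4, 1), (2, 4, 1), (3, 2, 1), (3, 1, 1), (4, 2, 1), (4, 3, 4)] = 1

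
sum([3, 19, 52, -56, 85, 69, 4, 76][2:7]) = slice → [52, -56, 85, 69, 4]
52 + (-56) + 85 + 69 + 4
= 154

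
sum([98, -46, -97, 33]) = -12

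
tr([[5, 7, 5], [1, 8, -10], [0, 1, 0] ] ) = 13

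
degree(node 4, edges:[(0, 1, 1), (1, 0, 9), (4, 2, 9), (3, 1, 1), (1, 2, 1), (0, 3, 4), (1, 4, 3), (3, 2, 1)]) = incident: (4,2), (1,4)
= 2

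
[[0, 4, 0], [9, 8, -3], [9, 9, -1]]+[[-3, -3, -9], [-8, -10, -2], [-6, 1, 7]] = [[-3, 1, -9], [1, -2, -5], [3, 10, 6]]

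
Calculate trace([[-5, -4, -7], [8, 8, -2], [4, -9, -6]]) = -3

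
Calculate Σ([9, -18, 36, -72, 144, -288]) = 9 + -18 + 36 + -72 + 144 + -288
= -189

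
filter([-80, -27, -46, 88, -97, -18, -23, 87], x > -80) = [-27, -46, 88, -18, -23, 87]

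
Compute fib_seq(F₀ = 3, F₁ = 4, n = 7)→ [3, 4, 7, 11, 18, 29, 47]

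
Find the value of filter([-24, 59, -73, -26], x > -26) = [-24, 59]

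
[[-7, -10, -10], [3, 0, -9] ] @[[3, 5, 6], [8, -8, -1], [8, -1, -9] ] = C[0][0] = (-7)*(3) + (-10)*(8) + (-10)*(8) = -181
C[0][1] = (-7)*(5) + (-10)*(-8) + (-10)*(-1) = 55
C[0][2] = (-7)*(6) + (-10)*(-1) + (-10)*(-9) = 58
C[1][0] = (3)*(3) + (0)*(8) + (-9)*(8) = -63
C[1][1] = (3)*(5) + (0)*(-8) + (-9)*(-1) = 24
C[1][2] = (3)*(6) + (0)*(-1) + (-9)*(-9) = 99
= [[-181, 55, 58], [-63, 24, 99]]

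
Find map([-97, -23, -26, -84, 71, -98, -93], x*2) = -97*2=-194, -23*2=-46, -26*2=-52, -84*2=-168, 71*2=142, -98*2=-196, -93*2=-186
= [-194, -46, -52, -168, 142, -196, -186]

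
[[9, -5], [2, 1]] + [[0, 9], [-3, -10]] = [[9, 4], [-1, -9]]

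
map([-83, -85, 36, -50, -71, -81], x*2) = -83*2=-166, -85*2=-170, 36*2=72, -50*2=-100, -71*2=-142, -81*2=-162
= [-166, -170, 72, -100, -142, -162]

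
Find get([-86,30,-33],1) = 30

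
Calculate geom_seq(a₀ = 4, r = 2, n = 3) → a_0 = 4*2^0 = 4
a_1 = 4*2^1 = 8
a_2 = 4*2^2 = 16
= [4, 8, 16]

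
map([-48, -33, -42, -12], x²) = (-48)²=2304, (-33)²=1089, (-42)²=1764, (-12)²=144
= [2304, 1089, 1764, 144]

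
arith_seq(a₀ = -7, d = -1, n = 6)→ a_0 = -7 + 0*-1 = -7
a_1 = -7 + 1*-1 = -8
a_2 = -7 + 2*-1 = -9
...
= [-7, -8, -9, -10, -11, -12]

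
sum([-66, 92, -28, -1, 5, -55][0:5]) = 2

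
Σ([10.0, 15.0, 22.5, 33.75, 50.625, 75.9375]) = 207.8125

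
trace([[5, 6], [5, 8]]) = 13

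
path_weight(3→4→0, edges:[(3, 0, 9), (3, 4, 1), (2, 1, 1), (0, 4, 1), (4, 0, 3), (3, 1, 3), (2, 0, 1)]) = w(3→4)=1 + w(4→0)=3
= 4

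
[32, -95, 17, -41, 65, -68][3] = -41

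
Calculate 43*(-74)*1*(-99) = 315018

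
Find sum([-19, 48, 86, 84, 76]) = (-19) + 48 + 86 + 84 + 76
= 275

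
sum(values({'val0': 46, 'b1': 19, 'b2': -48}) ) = 17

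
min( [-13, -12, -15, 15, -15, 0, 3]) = -15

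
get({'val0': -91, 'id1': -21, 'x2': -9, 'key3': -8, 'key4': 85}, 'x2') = -9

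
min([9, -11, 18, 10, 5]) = -11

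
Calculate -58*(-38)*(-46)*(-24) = 2433216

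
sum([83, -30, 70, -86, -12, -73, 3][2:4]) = -16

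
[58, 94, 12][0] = 58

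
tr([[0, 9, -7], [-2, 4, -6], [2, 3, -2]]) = diagonal: 0 + 4 + (-2)
= 2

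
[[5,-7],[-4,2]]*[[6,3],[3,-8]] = C[0][0] = (5)*(6) + (-7)*(3) = 9
C[0][1] = (5)*(3) + (-7)*(-8) = 71
C[1][0] = (-4)*(6) + (2)*(3) = -18
C[1][1] = (-4)*(3) + (2)*(-8) = -28
= [[9, 71], [-18, -28]]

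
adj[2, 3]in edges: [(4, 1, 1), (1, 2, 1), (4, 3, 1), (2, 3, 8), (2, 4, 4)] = 8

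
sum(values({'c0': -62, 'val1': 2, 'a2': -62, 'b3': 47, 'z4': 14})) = (-62) + 2 + (-62) + 47 + 14
= -61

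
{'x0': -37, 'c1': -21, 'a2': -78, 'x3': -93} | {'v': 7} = {'x0': -37, 'c1': -21, 'a2': -78, 'x3': -93, 'v': 7}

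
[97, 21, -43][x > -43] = [97, 21]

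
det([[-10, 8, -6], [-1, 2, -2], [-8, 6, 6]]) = -124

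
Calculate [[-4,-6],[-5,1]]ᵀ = [[-4, -5], [-6, 1]]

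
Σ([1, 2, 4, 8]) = 1 + 2 + 4 + 8
= 15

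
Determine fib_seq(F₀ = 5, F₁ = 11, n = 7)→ [5, 11, 16, 27, 43, 70, 113]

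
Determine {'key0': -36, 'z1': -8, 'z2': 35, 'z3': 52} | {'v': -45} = {'key0': -36, 'z1': -8, 'z2': 35, 'z3': 52, 'v': -45}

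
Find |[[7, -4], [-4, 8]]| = (7)*(8) - (-4)*(-4)
= 40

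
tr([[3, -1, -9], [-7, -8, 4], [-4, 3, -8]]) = -13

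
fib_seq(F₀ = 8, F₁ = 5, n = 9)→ F_2 = F_1 + F_0 = 13
F_3 = F_2 + F_1 = 18
F_4 = F_3 + F_2 = 31
...
= [8, 5, 13, 18, 31, 49, 80, 129, 209]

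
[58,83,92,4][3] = 4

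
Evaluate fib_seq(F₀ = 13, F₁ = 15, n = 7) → [13, 15, 28, 43, 71, 114, 185]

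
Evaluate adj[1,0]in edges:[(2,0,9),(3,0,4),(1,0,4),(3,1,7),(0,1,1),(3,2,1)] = 4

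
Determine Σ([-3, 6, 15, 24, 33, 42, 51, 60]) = 228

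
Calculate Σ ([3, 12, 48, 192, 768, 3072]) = 3 + 12 + 48 + 192 + 768 + 3072
= 4095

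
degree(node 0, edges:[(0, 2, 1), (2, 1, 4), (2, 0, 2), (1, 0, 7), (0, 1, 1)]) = incident: (0,2), (2,0), (1,0), (0,1)
= 4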